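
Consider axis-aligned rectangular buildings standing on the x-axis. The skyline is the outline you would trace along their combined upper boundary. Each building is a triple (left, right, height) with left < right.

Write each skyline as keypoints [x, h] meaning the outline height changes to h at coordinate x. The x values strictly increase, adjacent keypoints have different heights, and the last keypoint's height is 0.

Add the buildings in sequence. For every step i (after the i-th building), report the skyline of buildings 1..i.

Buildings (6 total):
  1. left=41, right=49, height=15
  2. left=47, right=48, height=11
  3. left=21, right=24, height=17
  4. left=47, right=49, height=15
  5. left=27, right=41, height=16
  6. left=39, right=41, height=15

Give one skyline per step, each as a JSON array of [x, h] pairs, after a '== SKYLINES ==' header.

== SKYLINES ==
[[41,15],[49,0]]
[[41,15],[49,0]]
[[21,17],[24,0],[41,15],[49,0]]
[[21,17],[24,0],[41,15],[49,0]]
[[21,17],[24,0],[27,16],[41,15],[49,0]]
[[21,17],[24,0],[27,16],[41,15],[49,0]]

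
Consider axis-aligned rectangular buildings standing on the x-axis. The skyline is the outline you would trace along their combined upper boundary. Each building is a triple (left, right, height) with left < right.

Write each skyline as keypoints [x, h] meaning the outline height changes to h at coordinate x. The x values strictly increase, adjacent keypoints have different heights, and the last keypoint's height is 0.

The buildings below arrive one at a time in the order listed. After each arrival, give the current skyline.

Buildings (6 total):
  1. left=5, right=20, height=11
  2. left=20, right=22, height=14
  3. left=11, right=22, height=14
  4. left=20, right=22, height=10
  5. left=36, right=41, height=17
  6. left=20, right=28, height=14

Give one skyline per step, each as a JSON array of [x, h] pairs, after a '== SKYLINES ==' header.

== SKYLINES ==
[[5,11],[20,0]]
[[5,11],[20,14],[22,0]]
[[5,11],[11,14],[22,0]]
[[5,11],[11,14],[22,0]]
[[5,11],[11,14],[22,0],[36,17],[41,0]]
[[5,11],[11,14],[28,0],[36,17],[41,0]]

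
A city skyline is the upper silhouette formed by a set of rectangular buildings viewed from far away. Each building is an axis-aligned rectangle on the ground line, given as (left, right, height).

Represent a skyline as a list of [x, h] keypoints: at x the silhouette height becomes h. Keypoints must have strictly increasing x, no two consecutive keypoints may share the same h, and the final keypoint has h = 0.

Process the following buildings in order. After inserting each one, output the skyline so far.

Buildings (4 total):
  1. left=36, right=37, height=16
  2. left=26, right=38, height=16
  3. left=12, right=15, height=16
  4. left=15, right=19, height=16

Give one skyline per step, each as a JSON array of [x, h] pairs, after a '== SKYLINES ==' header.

== SKYLINES ==
[[36,16],[37,0]]
[[26,16],[38,0]]
[[12,16],[15,0],[26,16],[38,0]]
[[12,16],[19,0],[26,16],[38,0]]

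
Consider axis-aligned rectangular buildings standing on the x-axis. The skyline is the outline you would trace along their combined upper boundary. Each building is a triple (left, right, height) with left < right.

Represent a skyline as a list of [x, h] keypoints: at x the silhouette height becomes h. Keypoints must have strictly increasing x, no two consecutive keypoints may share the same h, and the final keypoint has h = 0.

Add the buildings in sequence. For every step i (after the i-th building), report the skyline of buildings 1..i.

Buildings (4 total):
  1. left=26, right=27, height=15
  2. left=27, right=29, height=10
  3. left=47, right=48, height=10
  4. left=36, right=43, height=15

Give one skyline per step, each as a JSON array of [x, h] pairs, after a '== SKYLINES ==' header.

== SKYLINES ==
[[26,15],[27,0]]
[[26,15],[27,10],[29,0]]
[[26,15],[27,10],[29,0],[47,10],[48,0]]
[[26,15],[27,10],[29,0],[36,15],[43,0],[47,10],[48,0]]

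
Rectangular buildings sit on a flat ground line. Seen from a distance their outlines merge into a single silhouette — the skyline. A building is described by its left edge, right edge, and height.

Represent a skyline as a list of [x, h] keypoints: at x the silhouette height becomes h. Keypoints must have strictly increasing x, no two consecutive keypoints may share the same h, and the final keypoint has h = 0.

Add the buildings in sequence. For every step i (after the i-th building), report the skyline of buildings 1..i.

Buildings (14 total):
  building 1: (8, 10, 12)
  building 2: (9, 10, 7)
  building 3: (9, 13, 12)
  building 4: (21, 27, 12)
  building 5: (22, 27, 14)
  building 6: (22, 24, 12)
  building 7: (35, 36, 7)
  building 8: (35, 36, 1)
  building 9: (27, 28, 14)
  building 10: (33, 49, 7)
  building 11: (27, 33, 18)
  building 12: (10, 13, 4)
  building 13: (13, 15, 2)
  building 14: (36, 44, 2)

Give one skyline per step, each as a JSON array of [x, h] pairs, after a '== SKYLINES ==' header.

== SKYLINES ==
[[8,12],[10,0]]
[[8,12],[10,0]]
[[8,12],[13,0]]
[[8,12],[13,0],[21,12],[27,0]]
[[8,12],[13,0],[21,12],[22,14],[27,0]]
[[8,12],[13,0],[21,12],[22,14],[27,0]]
[[8,12],[13,0],[21,12],[22,14],[27,0],[35,7],[36,0]]
[[8,12],[13,0],[21,12],[22,14],[27,0],[35,7],[36,0]]
[[8,12],[13,0],[21,12],[22,14],[28,0],[35,7],[36,0]]
[[8,12],[13,0],[21,12],[22,14],[28,0],[33,7],[49,0]]
[[8,12],[13,0],[21,12],[22,14],[27,18],[33,7],[49,0]]
[[8,12],[13,0],[21,12],[22,14],[27,18],[33,7],[49,0]]
[[8,12],[13,2],[15,0],[21,12],[22,14],[27,18],[33,7],[49,0]]
[[8,12],[13,2],[15,0],[21,12],[22,14],[27,18],[33,7],[49,0]]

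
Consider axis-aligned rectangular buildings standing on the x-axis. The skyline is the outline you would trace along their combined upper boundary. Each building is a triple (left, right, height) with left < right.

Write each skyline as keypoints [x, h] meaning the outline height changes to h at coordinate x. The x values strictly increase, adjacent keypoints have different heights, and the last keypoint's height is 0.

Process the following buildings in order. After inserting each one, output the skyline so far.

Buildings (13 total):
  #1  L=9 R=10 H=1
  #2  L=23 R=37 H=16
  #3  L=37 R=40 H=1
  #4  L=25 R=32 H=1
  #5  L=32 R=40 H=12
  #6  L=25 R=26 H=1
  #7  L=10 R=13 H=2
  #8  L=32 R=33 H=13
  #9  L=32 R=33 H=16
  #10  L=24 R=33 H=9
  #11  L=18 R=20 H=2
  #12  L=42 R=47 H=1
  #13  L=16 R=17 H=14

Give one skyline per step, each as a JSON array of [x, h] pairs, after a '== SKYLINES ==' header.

== SKYLINES ==
[[9,1],[10,0]]
[[9,1],[10,0],[23,16],[37,0]]
[[9,1],[10,0],[23,16],[37,1],[40,0]]
[[9,1],[10,0],[23,16],[37,1],[40,0]]
[[9,1],[10,0],[23,16],[37,12],[40,0]]
[[9,1],[10,0],[23,16],[37,12],[40,0]]
[[9,1],[10,2],[13,0],[23,16],[37,12],[40,0]]
[[9,1],[10,2],[13,0],[23,16],[37,12],[40,0]]
[[9,1],[10,2],[13,0],[23,16],[37,12],[40,0]]
[[9,1],[10,2],[13,0],[23,16],[37,12],[40,0]]
[[9,1],[10,2],[13,0],[18,2],[20,0],[23,16],[37,12],[40,0]]
[[9,1],[10,2],[13,0],[18,2],[20,0],[23,16],[37,12],[40,0],[42,1],[47,0]]
[[9,1],[10,2],[13,0],[16,14],[17,0],[18,2],[20,0],[23,16],[37,12],[40,0],[42,1],[47,0]]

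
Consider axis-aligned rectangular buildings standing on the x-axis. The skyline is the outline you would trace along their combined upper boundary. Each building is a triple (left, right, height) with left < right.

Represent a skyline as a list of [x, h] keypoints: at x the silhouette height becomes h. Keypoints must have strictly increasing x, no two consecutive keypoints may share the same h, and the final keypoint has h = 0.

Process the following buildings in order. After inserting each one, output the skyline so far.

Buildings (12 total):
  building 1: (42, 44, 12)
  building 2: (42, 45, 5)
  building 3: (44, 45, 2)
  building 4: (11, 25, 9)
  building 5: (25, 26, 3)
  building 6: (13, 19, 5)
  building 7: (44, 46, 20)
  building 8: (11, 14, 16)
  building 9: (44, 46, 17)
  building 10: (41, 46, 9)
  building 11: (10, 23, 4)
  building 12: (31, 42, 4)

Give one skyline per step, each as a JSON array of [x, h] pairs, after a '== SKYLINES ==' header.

== SKYLINES ==
[[42,12],[44,0]]
[[42,12],[44,5],[45,0]]
[[42,12],[44,5],[45,0]]
[[11,9],[25,0],[42,12],[44,5],[45,0]]
[[11,9],[25,3],[26,0],[42,12],[44,5],[45,0]]
[[11,9],[25,3],[26,0],[42,12],[44,5],[45,0]]
[[11,9],[25,3],[26,0],[42,12],[44,20],[46,0]]
[[11,16],[14,9],[25,3],[26,0],[42,12],[44,20],[46,0]]
[[11,16],[14,9],[25,3],[26,0],[42,12],[44,20],[46,0]]
[[11,16],[14,9],[25,3],[26,0],[41,9],[42,12],[44,20],[46,0]]
[[10,4],[11,16],[14,9],[25,3],[26,0],[41,9],[42,12],[44,20],[46,0]]
[[10,4],[11,16],[14,9],[25,3],[26,0],[31,4],[41,9],[42,12],[44,20],[46,0]]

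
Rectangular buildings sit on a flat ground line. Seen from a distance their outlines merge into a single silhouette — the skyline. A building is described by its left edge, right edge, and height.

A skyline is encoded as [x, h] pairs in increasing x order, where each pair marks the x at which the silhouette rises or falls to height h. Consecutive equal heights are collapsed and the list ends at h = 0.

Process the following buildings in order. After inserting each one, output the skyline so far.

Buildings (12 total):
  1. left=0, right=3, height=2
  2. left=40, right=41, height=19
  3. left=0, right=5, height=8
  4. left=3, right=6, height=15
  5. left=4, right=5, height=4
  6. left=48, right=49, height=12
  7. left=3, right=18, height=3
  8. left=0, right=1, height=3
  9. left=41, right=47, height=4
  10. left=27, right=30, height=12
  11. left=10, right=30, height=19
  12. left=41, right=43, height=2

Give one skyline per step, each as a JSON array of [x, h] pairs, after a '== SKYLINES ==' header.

== SKYLINES ==
[[0,2],[3,0]]
[[0,2],[3,0],[40,19],[41,0]]
[[0,8],[5,0],[40,19],[41,0]]
[[0,8],[3,15],[6,0],[40,19],[41,0]]
[[0,8],[3,15],[6,0],[40,19],[41,0]]
[[0,8],[3,15],[6,0],[40,19],[41,0],[48,12],[49,0]]
[[0,8],[3,15],[6,3],[18,0],[40,19],[41,0],[48,12],[49,0]]
[[0,8],[3,15],[6,3],[18,0],[40,19],[41,0],[48,12],[49,0]]
[[0,8],[3,15],[6,3],[18,0],[40,19],[41,4],[47,0],[48,12],[49,0]]
[[0,8],[3,15],[6,3],[18,0],[27,12],[30,0],[40,19],[41,4],[47,0],[48,12],[49,0]]
[[0,8],[3,15],[6,3],[10,19],[30,0],[40,19],[41,4],[47,0],[48,12],[49,0]]
[[0,8],[3,15],[6,3],[10,19],[30,0],[40,19],[41,4],[47,0],[48,12],[49,0]]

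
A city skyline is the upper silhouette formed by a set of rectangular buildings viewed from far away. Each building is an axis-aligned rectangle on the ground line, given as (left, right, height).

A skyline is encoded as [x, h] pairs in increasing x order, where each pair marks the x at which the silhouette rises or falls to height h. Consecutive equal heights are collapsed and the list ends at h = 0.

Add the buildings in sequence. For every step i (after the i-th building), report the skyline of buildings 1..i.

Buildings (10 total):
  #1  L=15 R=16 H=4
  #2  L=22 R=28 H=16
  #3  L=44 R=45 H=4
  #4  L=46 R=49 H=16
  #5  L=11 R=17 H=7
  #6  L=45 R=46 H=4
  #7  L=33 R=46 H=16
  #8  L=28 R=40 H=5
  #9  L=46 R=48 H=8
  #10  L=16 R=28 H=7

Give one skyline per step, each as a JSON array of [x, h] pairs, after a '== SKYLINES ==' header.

== SKYLINES ==
[[15,4],[16,0]]
[[15,4],[16,0],[22,16],[28,0]]
[[15,4],[16,0],[22,16],[28,0],[44,4],[45,0]]
[[15,4],[16,0],[22,16],[28,0],[44,4],[45,0],[46,16],[49,0]]
[[11,7],[17,0],[22,16],[28,0],[44,4],[45,0],[46,16],[49,0]]
[[11,7],[17,0],[22,16],[28,0],[44,4],[46,16],[49,0]]
[[11,7],[17,0],[22,16],[28,0],[33,16],[49,0]]
[[11,7],[17,0],[22,16],[28,5],[33,16],[49,0]]
[[11,7],[17,0],[22,16],[28,5],[33,16],[49,0]]
[[11,7],[22,16],[28,5],[33,16],[49,0]]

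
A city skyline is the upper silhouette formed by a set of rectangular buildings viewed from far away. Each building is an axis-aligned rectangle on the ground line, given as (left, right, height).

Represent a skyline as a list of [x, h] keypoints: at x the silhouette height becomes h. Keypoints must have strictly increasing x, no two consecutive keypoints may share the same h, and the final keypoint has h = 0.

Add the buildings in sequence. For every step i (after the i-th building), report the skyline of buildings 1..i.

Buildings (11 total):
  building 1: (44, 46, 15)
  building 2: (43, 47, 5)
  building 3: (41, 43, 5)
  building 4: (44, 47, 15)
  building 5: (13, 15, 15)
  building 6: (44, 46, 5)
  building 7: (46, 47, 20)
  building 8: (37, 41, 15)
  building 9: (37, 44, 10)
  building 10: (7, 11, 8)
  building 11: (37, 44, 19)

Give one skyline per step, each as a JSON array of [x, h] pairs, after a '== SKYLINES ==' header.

== SKYLINES ==
[[44,15],[46,0]]
[[43,5],[44,15],[46,5],[47,0]]
[[41,5],[44,15],[46,5],[47,0]]
[[41,5],[44,15],[47,0]]
[[13,15],[15,0],[41,5],[44,15],[47,0]]
[[13,15],[15,0],[41,5],[44,15],[47,0]]
[[13,15],[15,0],[41,5],[44,15],[46,20],[47,0]]
[[13,15],[15,0],[37,15],[41,5],[44,15],[46,20],[47,0]]
[[13,15],[15,0],[37,15],[41,10],[44,15],[46,20],[47,0]]
[[7,8],[11,0],[13,15],[15,0],[37,15],[41,10],[44,15],[46,20],[47,0]]
[[7,8],[11,0],[13,15],[15,0],[37,19],[44,15],[46,20],[47,0]]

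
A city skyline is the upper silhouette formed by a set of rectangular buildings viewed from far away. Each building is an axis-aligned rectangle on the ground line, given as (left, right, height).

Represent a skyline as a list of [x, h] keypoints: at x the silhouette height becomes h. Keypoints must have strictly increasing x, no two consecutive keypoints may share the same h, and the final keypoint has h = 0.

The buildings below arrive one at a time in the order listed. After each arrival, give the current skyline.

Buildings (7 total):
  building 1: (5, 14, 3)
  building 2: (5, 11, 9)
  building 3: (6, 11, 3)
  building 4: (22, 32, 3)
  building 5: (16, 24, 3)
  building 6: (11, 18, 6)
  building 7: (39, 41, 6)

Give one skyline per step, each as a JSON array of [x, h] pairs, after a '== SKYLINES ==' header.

== SKYLINES ==
[[5,3],[14,0]]
[[5,9],[11,3],[14,0]]
[[5,9],[11,3],[14,0]]
[[5,9],[11,3],[14,0],[22,3],[32,0]]
[[5,9],[11,3],[14,0],[16,3],[32,0]]
[[5,9],[11,6],[18,3],[32,0]]
[[5,9],[11,6],[18,3],[32,0],[39,6],[41,0]]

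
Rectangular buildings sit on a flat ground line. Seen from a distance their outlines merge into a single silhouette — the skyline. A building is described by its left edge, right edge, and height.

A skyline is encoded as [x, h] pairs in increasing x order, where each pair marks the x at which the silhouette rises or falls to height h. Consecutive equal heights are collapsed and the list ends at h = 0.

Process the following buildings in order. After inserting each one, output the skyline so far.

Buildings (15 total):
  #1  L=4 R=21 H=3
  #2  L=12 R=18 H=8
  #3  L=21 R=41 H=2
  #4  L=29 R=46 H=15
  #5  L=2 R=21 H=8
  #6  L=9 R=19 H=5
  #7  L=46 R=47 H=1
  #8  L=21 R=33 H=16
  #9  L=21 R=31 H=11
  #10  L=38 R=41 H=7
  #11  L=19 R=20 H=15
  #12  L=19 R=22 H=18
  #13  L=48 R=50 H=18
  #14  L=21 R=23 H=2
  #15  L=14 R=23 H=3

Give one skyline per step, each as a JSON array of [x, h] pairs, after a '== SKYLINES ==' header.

== SKYLINES ==
[[4,3],[21,0]]
[[4,3],[12,8],[18,3],[21,0]]
[[4,3],[12,8],[18,3],[21,2],[41,0]]
[[4,3],[12,8],[18,3],[21,2],[29,15],[46,0]]
[[2,8],[21,2],[29,15],[46,0]]
[[2,8],[21,2],[29,15],[46,0]]
[[2,8],[21,2],[29,15],[46,1],[47,0]]
[[2,8],[21,16],[33,15],[46,1],[47,0]]
[[2,8],[21,16],[33,15],[46,1],[47,0]]
[[2,8],[21,16],[33,15],[46,1],[47,0]]
[[2,8],[19,15],[20,8],[21,16],[33,15],[46,1],[47,0]]
[[2,8],[19,18],[22,16],[33,15],[46,1],[47,0]]
[[2,8],[19,18],[22,16],[33,15],[46,1],[47,0],[48,18],[50,0]]
[[2,8],[19,18],[22,16],[33,15],[46,1],[47,0],[48,18],[50,0]]
[[2,8],[19,18],[22,16],[33,15],[46,1],[47,0],[48,18],[50,0]]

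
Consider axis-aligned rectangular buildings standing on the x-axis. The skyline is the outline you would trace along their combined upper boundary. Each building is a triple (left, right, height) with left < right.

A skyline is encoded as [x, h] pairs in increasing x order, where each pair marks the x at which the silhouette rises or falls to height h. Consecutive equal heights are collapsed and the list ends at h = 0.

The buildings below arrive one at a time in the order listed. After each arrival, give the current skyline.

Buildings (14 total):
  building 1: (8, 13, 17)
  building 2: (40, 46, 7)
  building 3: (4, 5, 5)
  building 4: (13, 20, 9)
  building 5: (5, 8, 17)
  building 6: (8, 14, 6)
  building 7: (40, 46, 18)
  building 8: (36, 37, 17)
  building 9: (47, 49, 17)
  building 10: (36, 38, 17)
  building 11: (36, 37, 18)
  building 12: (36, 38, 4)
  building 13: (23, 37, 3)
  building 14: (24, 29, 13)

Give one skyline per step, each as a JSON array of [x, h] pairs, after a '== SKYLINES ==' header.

== SKYLINES ==
[[8,17],[13,0]]
[[8,17],[13,0],[40,7],[46,0]]
[[4,5],[5,0],[8,17],[13,0],[40,7],[46,0]]
[[4,5],[5,0],[8,17],[13,9],[20,0],[40,7],[46,0]]
[[4,5],[5,17],[13,9],[20,0],[40,7],[46,0]]
[[4,5],[5,17],[13,9],[20,0],[40,7],[46,0]]
[[4,5],[5,17],[13,9],[20,0],[40,18],[46,0]]
[[4,5],[5,17],[13,9],[20,0],[36,17],[37,0],[40,18],[46,0]]
[[4,5],[5,17],[13,9],[20,0],[36,17],[37,0],[40,18],[46,0],[47,17],[49,0]]
[[4,5],[5,17],[13,9],[20,0],[36,17],[38,0],[40,18],[46,0],[47,17],[49,0]]
[[4,5],[5,17],[13,9],[20,0],[36,18],[37,17],[38,0],[40,18],[46,0],[47,17],[49,0]]
[[4,5],[5,17],[13,9],[20,0],[36,18],[37,17],[38,0],[40,18],[46,0],[47,17],[49,0]]
[[4,5],[5,17],[13,9],[20,0],[23,3],[36,18],[37,17],[38,0],[40,18],[46,0],[47,17],[49,0]]
[[4,5],[5,17],[13,9],[20,0],[23,3],[24,13],[29,3],[36,18],[37,17],[38,0],[40,18],[46,0],[47,17],[49,0]]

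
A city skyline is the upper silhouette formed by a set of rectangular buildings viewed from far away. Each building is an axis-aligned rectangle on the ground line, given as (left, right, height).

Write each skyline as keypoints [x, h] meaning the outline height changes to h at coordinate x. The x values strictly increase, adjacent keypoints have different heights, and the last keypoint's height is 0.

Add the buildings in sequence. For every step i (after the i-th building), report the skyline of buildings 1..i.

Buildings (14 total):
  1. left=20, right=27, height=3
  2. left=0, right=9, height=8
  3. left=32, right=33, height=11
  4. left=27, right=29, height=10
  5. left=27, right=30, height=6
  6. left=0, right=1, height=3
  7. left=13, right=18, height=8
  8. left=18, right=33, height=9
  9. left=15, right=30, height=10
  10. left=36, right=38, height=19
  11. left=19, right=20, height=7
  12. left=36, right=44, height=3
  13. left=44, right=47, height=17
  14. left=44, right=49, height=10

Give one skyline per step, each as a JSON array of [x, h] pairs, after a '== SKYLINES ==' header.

== SKYLINES ==
[[20,3],[27,0]]
[[0,8],[9,0],[20,3],[27,0]]
[[0,8],[9,0],[20,3],[27,0],[32,11],[33,0]]
[[0,8],[9,0],[20,3],[27,10],[29,0],[32,11],[33,0]]
[[0,8],[9,0],[20,3],[27,10],[29,6],[30,0],[32,11],[33,0]]
[[0,8],[9,0],[20,3],[27,10],[29,6],[30,0],[32,11],[33,0]]
[[0,8],[9,0],[13,8],[18,0],[20,3],[27,10],[29,6],[30,0],[32,11],[33,0]]
[[0,8],[9,0],[13,8],[18,9],[27,10],[29,9],[32,11],[33,0]]
[[0,8],[9,0],[13,8],[15,10],[30,9],[32,11],[33,0]]
[[0,8],[9,0],[13,8],[15,10],[30,9],[32,11],[33,0],[36,19],[38,0]]
[[0,8],[9,0],[13,8],[15,10],[30,9],[32,11],[33,0],[36,19],[38,0]]
[[0,8],[9,0],[13,8],[15,10],[30,9],[32,11],[33,0],[36,19],[38,3],[44,0]]
[[0,8],[9,0],[13,8],[15,10],[30,9],[32,11],[33,0],[36,19],[38,3],[44,17],[47,0]]
[[0,8],[9,0],[13,8],[15,10],[30,9],[32,11],[33,0],[36,19],[38,3],[44,17],[47,10],[49,0]]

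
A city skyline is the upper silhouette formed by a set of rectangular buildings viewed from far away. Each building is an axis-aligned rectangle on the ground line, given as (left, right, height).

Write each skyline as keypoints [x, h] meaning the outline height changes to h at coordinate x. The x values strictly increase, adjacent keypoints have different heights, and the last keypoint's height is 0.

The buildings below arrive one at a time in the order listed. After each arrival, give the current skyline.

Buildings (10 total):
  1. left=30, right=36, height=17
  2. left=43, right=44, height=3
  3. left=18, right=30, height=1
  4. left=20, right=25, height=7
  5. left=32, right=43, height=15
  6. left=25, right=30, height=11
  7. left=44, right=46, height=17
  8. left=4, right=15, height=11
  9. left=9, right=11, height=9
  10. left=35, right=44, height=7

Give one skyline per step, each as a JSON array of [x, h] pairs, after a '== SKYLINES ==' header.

== SKYLINES ==
[[30,17],[36,0]]
[[30,17],[36,0],[43,3],[44,0]]
[[18,1],[30,17],[36,0],[43,3],[44,0]]
[[18,1],[20,7],[25,1],[30,17],[36,0],[43,3],[44,0]]
[[18,1],[20,7],[25,1],[30,17],[36,15],[43,3],[44,0]]
[[18,1],[20,7],[25,11],[30,17],[36,15],[43,3],[44,0]]
[[18,1],[20,7],[25,11],[30,17],[36,15],[43,3],[44,17],[46,0]]
[[4,11],[15,0],[18,1],[20,7],[25,11],[30,17],[36,15],[43,3],[44,17],[46,0]]
[[4,11],[15,0],[18,1],[20,7],[25,11],[30,17],[36,15],[43,3],[44,17],[46,0]]
[[4,11],[15,0],[18,1],[20,7],[25,11],[30,17],[36,15],[43,7],[44,17],[46,0]]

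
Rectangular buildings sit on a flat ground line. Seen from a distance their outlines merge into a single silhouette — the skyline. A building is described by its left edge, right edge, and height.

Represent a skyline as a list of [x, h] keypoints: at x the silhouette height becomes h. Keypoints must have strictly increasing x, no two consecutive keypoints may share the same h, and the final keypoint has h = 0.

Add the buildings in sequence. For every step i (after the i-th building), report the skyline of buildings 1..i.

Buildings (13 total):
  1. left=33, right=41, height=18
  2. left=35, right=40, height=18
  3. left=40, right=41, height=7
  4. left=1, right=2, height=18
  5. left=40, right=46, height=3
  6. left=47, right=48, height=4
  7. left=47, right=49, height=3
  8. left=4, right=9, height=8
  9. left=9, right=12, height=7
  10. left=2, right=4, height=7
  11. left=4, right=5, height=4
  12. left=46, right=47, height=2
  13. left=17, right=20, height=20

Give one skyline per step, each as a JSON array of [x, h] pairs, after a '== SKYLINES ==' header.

== SKYLINES ==
[[33,18],[41,0]]
[[33,18],[41,0]]
[[33,18],[41,0]]
[[1,18],[2,0],[33,18],[41,0]]
[[1,18],[2,0],[33,18],[41,3],[46,0]]
[[1,18],[2,0],[33,18],[41,3],[46,0],[47,4],[48,0]]
[[1,18],[2,0],[33,18],[41,3],[46,0],[47,4],[48,3],[49,0]]
[[1,18],[2,0],[4,8],[9,0],[33,18],[41,3],[46,0],[47,4],[48,3],[49,0]]
[[1,18],[2,0],[4,8],[9,7],[12,0],[33,18],[41,3],[46,0],[47,4],[48,3],[49,0]]
[[1,18],[2,7],[4,8],[9,7],[12,0],[33,18],[41,3],[46,0],[47,4],[48,3],[49,0]]
[[1,18],[2,7],[4,8],[9,7],[12,0],[33,18],[41,3],[46,0],[47,4],[48,3],[49,0]]
[[1,18],[2,7],[4,8],[9,7],[12,0],[33,18],[41,3],[46,2],[47,4],[48,3],[49,0]]
[[1,18],[2,7],[4,8],[9,7],[12,0],[17,20],[20,0],[33,18],[41,3],[46,2],[47,4],[48,3],[49,0]]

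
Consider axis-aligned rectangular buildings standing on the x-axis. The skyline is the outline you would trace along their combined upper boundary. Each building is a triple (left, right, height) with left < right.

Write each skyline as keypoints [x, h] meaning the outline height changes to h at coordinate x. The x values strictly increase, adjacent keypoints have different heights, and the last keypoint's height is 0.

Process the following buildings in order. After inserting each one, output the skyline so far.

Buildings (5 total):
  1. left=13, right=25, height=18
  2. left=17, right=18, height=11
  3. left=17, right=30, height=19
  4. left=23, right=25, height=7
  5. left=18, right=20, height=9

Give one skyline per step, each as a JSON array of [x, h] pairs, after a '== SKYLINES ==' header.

== SKYLINES ==
[[13,18],[25,0]]
[[13,18],[25,0]]
[[13,18],[17,19],[30,0]]
[[13,18],[17,19],[30,0]]
[[13,18],[17,19],[30,0]]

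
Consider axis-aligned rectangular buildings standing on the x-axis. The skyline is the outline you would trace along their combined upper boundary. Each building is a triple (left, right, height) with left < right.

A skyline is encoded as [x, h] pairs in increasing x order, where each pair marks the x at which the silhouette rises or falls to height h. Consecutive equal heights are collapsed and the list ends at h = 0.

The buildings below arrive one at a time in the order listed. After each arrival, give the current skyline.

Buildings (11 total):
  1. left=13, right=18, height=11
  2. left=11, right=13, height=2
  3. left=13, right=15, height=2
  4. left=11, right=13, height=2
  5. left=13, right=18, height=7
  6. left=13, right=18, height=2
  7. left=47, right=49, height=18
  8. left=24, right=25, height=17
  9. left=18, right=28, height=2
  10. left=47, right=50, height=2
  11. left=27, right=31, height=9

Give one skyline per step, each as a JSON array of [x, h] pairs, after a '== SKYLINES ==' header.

== SKYLINES ==
[[13,11],[18,0]]
[[11,2],[13,11],[18,0]]
[[11,2],[13,11],[18,0]]
[[11,2],[13,11],[18,0]]
[[11,2],[13,11],[18,0]]
[[11,2],[13,11],[18,0]]
[[11,2],[13,11],[18,0],[47,18],[49,0]]
[[11,2],[13,11],[18,0],[24,17],[25,0],[47,18],[49,0]]
[[11,2],[13,11],[18,2],[24,17],[25,2],[28,0],[47,18],[49,0]]
[[11,2],[13,11],[18,2],[24,17],[25,2],[28,0],[47,18],[49,2],[50,0]]
[[11,2],[13,11],[18,2],[24,17],[25,2],[27,9],[31,0],[47,18],[49,2],[50,0]]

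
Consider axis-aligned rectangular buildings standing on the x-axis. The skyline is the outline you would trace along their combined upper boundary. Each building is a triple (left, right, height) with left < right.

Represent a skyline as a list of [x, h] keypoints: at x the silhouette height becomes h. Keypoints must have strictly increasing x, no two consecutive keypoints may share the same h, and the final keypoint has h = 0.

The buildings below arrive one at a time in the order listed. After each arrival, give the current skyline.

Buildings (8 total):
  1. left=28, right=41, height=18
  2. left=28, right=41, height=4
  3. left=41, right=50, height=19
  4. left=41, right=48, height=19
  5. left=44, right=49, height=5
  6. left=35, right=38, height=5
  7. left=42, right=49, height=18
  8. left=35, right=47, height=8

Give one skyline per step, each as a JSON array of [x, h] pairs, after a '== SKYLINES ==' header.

== SKYLINES ==
[[28,18],[41,0]]
[[28,18],[41,0]]
[[28,18],[41,19],[50,0]]
[[28,18],[41,19],[50,0]]
[[28,18],[41,19],[50,0]]
[[28,18],[41,19],[50,0]]
[[28,18],[41,19],[50,0]]
[[28,18],[41,19],[50,0]]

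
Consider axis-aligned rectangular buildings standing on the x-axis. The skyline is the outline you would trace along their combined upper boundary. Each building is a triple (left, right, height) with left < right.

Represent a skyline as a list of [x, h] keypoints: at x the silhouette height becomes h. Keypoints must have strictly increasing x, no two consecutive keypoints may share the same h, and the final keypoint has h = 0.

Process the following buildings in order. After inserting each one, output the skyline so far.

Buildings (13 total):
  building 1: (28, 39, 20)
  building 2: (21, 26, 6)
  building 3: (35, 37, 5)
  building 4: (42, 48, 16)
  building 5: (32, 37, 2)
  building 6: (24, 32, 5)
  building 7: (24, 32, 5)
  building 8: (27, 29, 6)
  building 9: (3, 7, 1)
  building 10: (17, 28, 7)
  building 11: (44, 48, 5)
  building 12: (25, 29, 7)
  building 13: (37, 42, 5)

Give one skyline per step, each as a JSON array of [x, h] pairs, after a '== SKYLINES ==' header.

== SKYLINES ==
[[28,20],[39,0]]
[[21,6],[26,0],[28,20],[39,0]]
[[21,6],[26,0],[28,20],[39,0]]
[[21,6],[26,0],[28,20],[39,0],[42,16],[48,0]]
[[21,6],[26,0],[28,20],[39,0],[42,16],[48,0]]
[[21,6],[26,5],[28,20],[39,0],[42,16],[48,0]]
[[21,6],[26,5],[28,20],[39,0],[42,16],[48,0]]
[[21,6],[26,5],[27,6],[28,20],[39,0],[42,16],[48,0]]
[[3,1],[7,0],[21,6],[26,5],[27,6],[28,20],[39,0],[42,16],[48,0]]
[[3,1],[7,0],[17,7],[28,20],[39,0],[42,16],[48,0]]
[[3,1],[7,0],[17,7],[28,20],[39,0],[42,16],[48,0]]
[[3,1],[7,0],[17,7],[28,20],[39,0],[42,16],[48,0]]
[[3,1],[7,0],[17,7],[28,20],[39,5],[42,16],[48,0]]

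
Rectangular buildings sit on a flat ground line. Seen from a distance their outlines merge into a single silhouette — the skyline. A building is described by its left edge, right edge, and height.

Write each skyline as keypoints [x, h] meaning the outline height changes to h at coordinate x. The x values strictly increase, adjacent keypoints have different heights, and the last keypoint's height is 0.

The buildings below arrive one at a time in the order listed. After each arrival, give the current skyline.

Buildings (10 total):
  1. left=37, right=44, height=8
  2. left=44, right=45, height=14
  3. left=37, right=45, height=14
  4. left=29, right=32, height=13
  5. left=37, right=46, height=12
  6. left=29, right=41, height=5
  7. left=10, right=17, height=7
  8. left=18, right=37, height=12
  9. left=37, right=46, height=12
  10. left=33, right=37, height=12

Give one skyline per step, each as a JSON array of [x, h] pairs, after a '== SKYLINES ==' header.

== SKYLINES ==
[[37,8],[44,0]]
[[37,8],[44,14],[45,0]]
[[37,14],[45,0]]
[[29,13],[32,0],[37,14],[45,0]]
[[29,13],[32,0],[37,14],[45,12],[46,0]]
[[29,13],[32,5],[37,14],[45,12],[46,0]]
[[10,7],[17,0],[29,13],[32,5],[37,14],[45,12],[46,0]]
[[10,7],[17,0],[18,12],[29,13],[32,12],[37,14],[45,12],[46,0]]
[[10,7],[17,0],[18,12],[29,13],[32,12],[37,14],[45,12],[46,0]]
[[10,7],[17,0],[18,12],[29,13],[32,12],[37,14],[45,12],[46,0]]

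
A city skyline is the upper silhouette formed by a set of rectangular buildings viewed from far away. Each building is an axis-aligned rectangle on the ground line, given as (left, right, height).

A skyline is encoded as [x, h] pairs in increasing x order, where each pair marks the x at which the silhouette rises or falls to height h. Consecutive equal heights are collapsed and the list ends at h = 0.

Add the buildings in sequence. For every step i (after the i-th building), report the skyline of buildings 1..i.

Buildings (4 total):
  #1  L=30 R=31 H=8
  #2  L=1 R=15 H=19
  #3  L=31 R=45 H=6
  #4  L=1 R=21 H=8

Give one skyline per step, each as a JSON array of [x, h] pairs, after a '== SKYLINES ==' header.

== SKYLINES ==
[[30,8],[31,0]]
[[1,19],[15,0],[30,8],[31,0]]
[[1,19],[15,0],[30,8],[31,6],[45,0]]
[[1,19],[15,8],[21,0],[30,8],[31,6],[45,0]]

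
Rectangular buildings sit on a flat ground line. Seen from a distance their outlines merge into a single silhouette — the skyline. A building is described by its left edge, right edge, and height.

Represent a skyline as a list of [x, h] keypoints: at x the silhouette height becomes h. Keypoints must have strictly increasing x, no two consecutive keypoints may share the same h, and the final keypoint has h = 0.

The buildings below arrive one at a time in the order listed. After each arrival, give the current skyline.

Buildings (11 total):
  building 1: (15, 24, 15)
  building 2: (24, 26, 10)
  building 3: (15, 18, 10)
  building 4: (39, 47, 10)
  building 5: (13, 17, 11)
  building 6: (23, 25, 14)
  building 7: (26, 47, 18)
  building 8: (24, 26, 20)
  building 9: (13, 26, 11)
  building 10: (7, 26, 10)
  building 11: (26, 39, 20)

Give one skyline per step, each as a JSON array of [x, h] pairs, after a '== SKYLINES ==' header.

== SKYLINES ==
[[15,15],[24,0]]
[[15,15],[24,10],[26,0]]
[[15,15],[24,10],[26,0]]
[[15,15],[24,10],[26,0],[39,10],[47,0]]
[[13,11],[15,15],[24,10],[26,0],[39,10],[47,0]]
[[13,11],[15,15],[24,14],[25,10],[26,0],[39,10],[47,0]]
[[13,11],[15,15],[24,14],[25,10],[26,18],[47,0]]
[[13,11],[15,15],[24,20],[26,18],[47,0]]
[[13,11],[15,15],[24,20],[26,18],[47,0]]
[[7,10],[13,11],[15,15],[24,20],[26,18],[47,0]]
[[7,10],[13,11],[15,15],[24,20],[39,18],[47,0]]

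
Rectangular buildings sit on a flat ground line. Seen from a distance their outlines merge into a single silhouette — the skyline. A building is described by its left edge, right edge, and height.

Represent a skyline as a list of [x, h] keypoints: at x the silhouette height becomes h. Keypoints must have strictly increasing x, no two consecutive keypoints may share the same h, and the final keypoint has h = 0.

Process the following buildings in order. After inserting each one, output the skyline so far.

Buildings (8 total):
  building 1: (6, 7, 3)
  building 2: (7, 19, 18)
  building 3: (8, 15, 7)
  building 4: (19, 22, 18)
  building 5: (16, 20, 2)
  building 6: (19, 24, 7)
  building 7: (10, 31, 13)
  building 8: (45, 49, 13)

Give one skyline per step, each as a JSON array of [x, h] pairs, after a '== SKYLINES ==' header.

== SKYLINES ==
[[6,3],[7,0]]
[[6,3],[7,18],[19,0]]
[[6,3],[7,18],[19,0]]
[[6,3],[7,18],[22,0]]
[[6,3],[7,18],[22,0]]
[[6,3],[7,18],[22,7],[24,0]]
[[6,3],[7,18],[22,13],[31,0]]
[[6,3],[7,18],[22,13],[31,0],[45,13],[49,0]]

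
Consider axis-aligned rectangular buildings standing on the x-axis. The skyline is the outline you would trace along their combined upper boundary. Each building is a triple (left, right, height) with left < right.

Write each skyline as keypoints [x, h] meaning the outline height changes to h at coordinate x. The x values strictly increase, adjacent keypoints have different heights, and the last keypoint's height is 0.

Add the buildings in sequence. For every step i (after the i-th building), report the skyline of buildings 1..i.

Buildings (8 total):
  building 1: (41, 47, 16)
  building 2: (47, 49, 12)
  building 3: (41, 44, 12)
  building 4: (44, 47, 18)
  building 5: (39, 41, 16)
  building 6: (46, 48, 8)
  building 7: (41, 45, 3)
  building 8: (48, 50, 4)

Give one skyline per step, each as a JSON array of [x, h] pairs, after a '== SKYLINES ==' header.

== SKYLINES ==
[[41,16],[47,0]]
[[41,16],[47,12],[49,0]]
[[41,16],[47,12],[49,0]]
[[41,16],[44,18],[47,12],[49,0]]
[[39,16],[44,18],[47,12],[49,0]]
[[39,16],[44,18],[47,12],[49,0]]
[[39,16],[44,18],[47,12],[49,0]]
[[39,16],[44,18],[47,12],[49,4],[50,0]]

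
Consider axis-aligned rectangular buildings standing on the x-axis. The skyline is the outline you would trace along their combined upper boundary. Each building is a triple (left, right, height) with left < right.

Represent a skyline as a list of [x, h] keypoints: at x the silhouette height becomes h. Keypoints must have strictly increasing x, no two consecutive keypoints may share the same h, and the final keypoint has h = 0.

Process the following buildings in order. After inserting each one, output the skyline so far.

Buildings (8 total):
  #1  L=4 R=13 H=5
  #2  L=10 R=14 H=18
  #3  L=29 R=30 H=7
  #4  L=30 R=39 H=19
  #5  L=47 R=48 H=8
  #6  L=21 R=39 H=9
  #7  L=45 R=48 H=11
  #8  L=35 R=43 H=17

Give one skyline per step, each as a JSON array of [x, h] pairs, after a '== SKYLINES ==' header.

== SKYLINES ==
[[4,5],[13,0]]
[[4,5],[10,18],[14,0]]
[[4,5],[10,18],[14,0],[29,7],[30,0]]
[[4,5],[10,18],[14,0],[29,7],[30,19],[39,0]]
[[4,5],[10,18],[14,0],[29,7],[30,19],[39,0],[47,8],[48,0]]
[[4,5],[10,18],[14,0],[21,9],[30,19],[39,0],[47,8],[48,0]]
[[4,5],[10,18],[14,0],[21,9],[30,19],[39,0],[45,11],[48,0]]
[[4,5],[10,18],[14,0],[21,9],[30,19],[39,17],[43,0],[45,11],[48,0]]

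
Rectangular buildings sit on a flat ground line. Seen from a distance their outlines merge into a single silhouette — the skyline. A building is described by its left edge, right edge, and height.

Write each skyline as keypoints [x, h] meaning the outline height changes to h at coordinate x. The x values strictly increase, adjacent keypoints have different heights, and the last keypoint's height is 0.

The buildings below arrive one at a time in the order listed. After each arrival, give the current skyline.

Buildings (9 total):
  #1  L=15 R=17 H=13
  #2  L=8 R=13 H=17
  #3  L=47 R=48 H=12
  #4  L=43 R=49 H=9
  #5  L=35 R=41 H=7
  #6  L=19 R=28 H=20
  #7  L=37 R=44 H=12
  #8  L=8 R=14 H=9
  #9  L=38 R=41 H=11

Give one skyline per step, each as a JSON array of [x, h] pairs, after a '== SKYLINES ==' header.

== SKYLINES ==
[[15,13],[17,0]]
[[8,17],[13,0],[15,13],[17,0]]
[[8,17],[13,0],[15,13],[17,0],[47,12],[48,0]]
[[8,17],[13,0],[15,13],[17,0],[43,9],[47,12],[48,9],[49,0]]
[[8,17],[13,0],[15,13],[17,0],[35,7],[41,0],[43,9],[47,12],[48,9],[49,0]]
[[8,17],[13,0],[15,13],[17,0],[19,20],[28,0],[35,7],[41,0],[43,9],[47,12],[48,9],[49,0]]
[[8,17],[13,0],[15,13],[17,0],[19,20],[28,0],[35,7],[37,12],[44,9],[47,12],[48,9],[49,0]]
[[8,17],[13,9],[14,0],[15,13],[17,0],[19,20],[28,0],[35,7],[37,12],[44,9],[47,12],[48,9],[49,0]]
[[8,17],[13,9],[14,0],[15,13],[17,0],[19,20],[28,0],[35,7],[37,12],[44,9],[47,12],[48,9],[49,0]]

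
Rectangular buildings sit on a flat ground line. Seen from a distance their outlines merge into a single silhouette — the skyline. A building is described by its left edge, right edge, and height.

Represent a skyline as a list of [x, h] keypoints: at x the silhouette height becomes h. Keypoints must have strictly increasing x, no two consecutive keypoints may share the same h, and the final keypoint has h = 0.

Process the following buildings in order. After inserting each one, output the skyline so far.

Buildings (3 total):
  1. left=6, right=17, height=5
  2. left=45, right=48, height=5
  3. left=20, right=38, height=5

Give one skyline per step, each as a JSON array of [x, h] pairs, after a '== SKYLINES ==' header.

== SKYLINES ==
[[6,5],[17,0]]
[[6,5],[17,0],[45,5],[48,0]]
[[6,5],[17,0],[20,5],[38,0],[45,5],[48,0]]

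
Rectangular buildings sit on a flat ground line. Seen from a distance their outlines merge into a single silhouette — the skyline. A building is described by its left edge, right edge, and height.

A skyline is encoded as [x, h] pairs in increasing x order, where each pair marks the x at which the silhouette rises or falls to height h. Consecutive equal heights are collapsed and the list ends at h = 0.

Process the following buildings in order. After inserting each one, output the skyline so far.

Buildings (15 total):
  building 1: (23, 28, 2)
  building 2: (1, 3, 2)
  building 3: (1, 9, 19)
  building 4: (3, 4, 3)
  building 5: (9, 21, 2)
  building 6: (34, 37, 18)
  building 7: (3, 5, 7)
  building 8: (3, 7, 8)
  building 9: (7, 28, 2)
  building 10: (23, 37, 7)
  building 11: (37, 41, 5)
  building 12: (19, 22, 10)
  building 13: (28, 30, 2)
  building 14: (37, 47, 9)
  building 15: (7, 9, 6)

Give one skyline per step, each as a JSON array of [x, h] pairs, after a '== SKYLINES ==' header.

== SKYLINES ==
[[23,2],[28,0]]
[[1,2],[3,0],[23,2],[28,0]]
[[1,19],[9,0],[23,2],[28,0]]
[[1,19],[9,0],[23,2],[28,0]]
[[1,19],[9,2],[21,0],[23,2],[28,0]]
[[1,19],[9,2],[21,0],[23,2],[28,0],[34,18],[37,0]]
[[1,19],[9,2],[21,0],[23,2],[28,0],[34,18],[37,0]]
[[1,19],[9,2],[21,0],[23,2],[28,0],[34,18],[37,0]]
[[1,19],[9,2],[28,0],[34,18],[37,0]]
[[1,19],[9,2],[23,7],[34,18],[37,0]]
[[1,19],[9,2],[23,7],[34,18],[37,5],[41,0]]
[[1,19],[9,2],[19,10],[22,2],[23,7],[34,18],[37,5],[41,0]]
[[1,19],[9,2],[19,10],[22,2],[23,7],[34,18],[37,5],[41,0]]
[[1,19],[9,2],[19,10],[22,2],[23,7],[34,18],[37,9],[47,0]]
[[1,19],[9,2],[19,10],[22,2],[23,7],[34,18],[37,9],[47,0]]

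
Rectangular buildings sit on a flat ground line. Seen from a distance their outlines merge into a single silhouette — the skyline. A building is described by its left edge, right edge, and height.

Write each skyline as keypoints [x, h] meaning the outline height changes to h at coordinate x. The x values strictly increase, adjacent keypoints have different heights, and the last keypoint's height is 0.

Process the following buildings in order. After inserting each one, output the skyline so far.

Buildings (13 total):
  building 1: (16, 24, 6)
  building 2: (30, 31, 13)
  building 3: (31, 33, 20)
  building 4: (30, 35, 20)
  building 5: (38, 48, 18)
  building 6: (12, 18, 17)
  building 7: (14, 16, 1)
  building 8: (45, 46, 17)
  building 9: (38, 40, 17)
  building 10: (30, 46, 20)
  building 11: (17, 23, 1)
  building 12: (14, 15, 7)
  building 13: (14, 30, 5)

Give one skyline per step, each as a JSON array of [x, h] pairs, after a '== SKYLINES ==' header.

== SKYLINES ==
[[16,6],[24,0]]
[[16,6],[24,0],[30,13],[31,0]]
[[16,6],[24,0],[30,13],[31,20],[33,0]]
[[16,6],[24,0],[30,20],[35,0]]
[[16,6],[24,0],[30,20],[35,0],[38,18],[48,0]]
[[12,17],[18,6],[24,0],[30,20],[35,0],[38,18],[48,0]]
[[12,17],[18,6],[24,0],[30,20],[35,0],[38,18],[48,0]]
[[12,17],[18,6],[24,0],[30,20],[35,0],[38,18],[48,0]]
[[12,17],[18,6],[24,0],[30,20],[35,0],[38,18],[48,0]]
[[12,17],[18,6],[24,0],[30,20],[46,18],[48,0]]
[[12,17],[18,6],[24,0],[30,20],[46,18],[48,0]]
[[12,17],[18,6],[24,0],[30,20],[46,18],[48,0]]
[[12,17],[18,6],[24,5],[30,20],[46,18],[48,0]]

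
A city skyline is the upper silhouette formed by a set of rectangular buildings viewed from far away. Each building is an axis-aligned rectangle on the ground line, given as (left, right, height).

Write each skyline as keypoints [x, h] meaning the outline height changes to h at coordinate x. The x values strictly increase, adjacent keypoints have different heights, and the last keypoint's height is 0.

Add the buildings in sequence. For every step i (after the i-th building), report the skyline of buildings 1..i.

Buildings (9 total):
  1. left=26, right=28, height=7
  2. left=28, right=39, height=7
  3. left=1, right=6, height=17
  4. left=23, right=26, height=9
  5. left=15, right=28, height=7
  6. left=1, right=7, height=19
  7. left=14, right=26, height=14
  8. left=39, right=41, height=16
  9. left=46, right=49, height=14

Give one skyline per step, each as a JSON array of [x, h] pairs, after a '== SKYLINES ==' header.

== SKYLINES ==
[[26,7],[28,0]]
[[26,7],[39,0]]
[[1,17],[6,0],[26,7],[39,0]]
[[1,17],[6,0],[23,9],[26,7],[39,0]]
[[1,17],[6,0],[15,7],[23,9],[26,7],[39,0]]
[[1,19],[7,0],[15,7],[23,9],[26,7],[39,0]]
[[1,19],[7,0],[14,14],[26,7],[39,0]]
[[1,19],[7,0],[14,14],[26,7],[39,16],[41,0]]
[[1,19],[7,0],[14,14],[26,7],[39,16],[41,0],[46,14],[49,0]]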